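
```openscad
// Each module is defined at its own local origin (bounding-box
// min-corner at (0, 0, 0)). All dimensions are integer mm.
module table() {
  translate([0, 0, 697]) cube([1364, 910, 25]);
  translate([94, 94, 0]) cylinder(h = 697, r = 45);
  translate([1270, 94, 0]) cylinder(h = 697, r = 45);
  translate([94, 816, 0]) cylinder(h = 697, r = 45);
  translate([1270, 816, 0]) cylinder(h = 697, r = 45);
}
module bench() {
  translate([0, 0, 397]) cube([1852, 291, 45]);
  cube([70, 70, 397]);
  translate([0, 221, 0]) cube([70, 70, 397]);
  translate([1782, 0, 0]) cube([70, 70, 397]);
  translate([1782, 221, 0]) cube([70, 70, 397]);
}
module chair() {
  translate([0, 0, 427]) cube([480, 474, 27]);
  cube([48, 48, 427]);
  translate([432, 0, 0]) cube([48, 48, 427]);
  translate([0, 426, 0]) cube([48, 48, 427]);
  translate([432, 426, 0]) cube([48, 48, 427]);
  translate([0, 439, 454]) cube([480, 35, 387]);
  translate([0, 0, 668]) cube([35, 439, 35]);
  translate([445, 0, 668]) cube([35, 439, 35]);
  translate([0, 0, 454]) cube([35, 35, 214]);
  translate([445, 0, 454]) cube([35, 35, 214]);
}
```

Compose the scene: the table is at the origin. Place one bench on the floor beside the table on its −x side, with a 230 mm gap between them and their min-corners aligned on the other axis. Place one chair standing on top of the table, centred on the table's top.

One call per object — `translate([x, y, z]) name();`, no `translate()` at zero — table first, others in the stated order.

table();
translate([-2082, 0, 0]) bench();
translate([442, 218, 722]) chair();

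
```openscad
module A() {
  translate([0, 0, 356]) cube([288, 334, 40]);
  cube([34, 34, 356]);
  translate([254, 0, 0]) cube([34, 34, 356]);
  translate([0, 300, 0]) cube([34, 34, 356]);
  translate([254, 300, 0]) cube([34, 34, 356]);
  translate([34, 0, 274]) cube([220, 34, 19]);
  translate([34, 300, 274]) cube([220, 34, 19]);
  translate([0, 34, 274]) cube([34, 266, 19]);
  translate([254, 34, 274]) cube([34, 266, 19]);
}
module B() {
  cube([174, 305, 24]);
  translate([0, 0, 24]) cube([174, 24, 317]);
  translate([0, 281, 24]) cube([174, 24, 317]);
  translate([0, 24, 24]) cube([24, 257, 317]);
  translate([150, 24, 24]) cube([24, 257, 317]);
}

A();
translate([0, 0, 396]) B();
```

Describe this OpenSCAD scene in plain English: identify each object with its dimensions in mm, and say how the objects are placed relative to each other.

A is a four-legged stool. The seat is 288×334 mm, 40 mm thick, top at z = 396 mm. It stands on four square legs, each 34×34 mm in cross-section, from z = 0 to the seat underside, each flush with a corner of the seat. Four stretchers, 34 mm wide and 19 mm tall, connect adjacent legs with their undersides at z = 274 mm, each running between the inner faces of the legs it joins and aligned with the legs' outer faces on the other axis.

B is an open storage box with external size 174×305×341 mm and wall thickness 24 mm (the base is also 24 mm thick). The base covers the whole footprint; the four walls stand on the base, with the y-facing walls full-width and the x-facing walls fitting between their inner faces.

The open box is on top of the stool.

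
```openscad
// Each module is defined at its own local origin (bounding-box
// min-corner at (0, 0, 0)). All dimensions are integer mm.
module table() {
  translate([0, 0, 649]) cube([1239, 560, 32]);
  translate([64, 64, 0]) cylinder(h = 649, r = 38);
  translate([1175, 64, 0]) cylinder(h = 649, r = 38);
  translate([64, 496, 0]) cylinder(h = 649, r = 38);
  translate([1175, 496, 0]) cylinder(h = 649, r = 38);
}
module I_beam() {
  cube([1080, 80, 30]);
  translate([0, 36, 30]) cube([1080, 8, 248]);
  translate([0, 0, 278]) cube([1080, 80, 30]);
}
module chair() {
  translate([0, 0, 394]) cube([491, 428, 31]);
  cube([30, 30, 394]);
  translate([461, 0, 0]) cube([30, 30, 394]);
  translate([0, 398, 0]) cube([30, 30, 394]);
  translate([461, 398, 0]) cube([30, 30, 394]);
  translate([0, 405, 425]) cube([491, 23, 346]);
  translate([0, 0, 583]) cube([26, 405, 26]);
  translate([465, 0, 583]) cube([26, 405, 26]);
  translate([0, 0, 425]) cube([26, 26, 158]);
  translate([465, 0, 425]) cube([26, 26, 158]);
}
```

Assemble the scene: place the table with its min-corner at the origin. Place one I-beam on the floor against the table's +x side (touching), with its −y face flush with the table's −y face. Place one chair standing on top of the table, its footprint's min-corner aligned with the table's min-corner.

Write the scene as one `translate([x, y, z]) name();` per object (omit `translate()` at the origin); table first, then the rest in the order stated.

table();
translate([1239, 0, 0]) I_beam();
translate([0, 0, 681]) chair();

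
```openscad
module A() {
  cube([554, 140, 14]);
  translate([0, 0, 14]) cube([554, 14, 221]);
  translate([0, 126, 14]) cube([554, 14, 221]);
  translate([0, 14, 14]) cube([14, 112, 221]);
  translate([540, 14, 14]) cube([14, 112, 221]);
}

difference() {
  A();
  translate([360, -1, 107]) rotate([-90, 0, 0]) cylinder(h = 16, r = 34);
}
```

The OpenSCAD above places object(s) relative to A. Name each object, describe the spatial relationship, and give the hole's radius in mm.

The subtracted cylinder has r = 34 mm.

A is an open box. The open box has a circular hole through its front wall. The hole's radius is 34 mm.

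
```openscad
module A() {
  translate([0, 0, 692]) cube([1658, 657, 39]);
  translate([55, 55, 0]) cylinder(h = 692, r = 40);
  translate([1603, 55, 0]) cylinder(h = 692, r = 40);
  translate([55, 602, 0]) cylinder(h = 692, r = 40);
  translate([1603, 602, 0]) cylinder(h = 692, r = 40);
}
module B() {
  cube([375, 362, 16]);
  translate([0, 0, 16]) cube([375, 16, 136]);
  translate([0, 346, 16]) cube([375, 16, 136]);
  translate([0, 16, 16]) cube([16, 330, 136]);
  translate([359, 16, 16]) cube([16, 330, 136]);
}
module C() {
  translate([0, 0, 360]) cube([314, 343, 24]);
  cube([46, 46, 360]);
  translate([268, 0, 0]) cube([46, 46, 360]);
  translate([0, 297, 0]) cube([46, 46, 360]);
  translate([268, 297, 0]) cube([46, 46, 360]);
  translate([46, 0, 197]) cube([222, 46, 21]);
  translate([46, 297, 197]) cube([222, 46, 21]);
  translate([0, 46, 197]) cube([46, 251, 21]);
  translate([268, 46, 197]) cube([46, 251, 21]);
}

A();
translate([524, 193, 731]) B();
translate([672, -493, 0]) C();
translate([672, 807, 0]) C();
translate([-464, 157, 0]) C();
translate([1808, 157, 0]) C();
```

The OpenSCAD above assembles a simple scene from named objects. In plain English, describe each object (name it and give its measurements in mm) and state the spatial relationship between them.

A is a table: top 1658 mm (x) × 657 mm (y), 39 mm thick, upper face at z = 731 mm, on four round legs of 80 mm diameter, each leg's bounding box inset 15 mm from the nearest pair of top edges, running from z = 0 to the bottom of the top.

B is an open storage box with external size 375×362×152 mm and wall thickness 16 mm (the base is also 16 mm thick). The base covers the whole footprint; the four walls stand on the base, with the y-facing walls full-width and the x-facing walls fitting between their inner faces.

C is a four-legged stool. The seat is 314×343 mm, 24 mm thick, top at z = 384 mm. It stands on four square legs, each 46×46 mm in cross-section, from z = 0 to the seat underside, each flush with a corner of the seat. Four stretchers, 46 mm wide and 21 mm tall, connect adjacent legs with their undersides at z = 197 mm, each running between the inner faces of the legs it joins and aligned with the legs' outer faces on the other axis.

The open box is on top of the table. Four stools sit around the table at the −y, +y, −x, +x sides.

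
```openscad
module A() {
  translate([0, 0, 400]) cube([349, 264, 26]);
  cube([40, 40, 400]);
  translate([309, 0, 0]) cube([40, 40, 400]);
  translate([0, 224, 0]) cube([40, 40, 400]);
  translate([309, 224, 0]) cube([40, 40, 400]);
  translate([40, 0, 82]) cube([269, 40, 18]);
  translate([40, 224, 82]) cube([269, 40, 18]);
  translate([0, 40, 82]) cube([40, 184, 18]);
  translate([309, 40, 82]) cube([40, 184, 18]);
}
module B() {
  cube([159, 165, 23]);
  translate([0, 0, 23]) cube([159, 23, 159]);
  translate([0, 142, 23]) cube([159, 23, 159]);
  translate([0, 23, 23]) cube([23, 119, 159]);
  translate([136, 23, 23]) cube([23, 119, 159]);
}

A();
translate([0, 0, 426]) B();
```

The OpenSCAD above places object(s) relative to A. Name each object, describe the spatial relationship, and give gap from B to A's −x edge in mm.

A is a stool. B is an open box. The open box is on top of the stool. The gap from the open box to the stool's −x edge is 0 mm.

The open box's min-x is at 0; the stool's min-x is 0; gap = 0 mm.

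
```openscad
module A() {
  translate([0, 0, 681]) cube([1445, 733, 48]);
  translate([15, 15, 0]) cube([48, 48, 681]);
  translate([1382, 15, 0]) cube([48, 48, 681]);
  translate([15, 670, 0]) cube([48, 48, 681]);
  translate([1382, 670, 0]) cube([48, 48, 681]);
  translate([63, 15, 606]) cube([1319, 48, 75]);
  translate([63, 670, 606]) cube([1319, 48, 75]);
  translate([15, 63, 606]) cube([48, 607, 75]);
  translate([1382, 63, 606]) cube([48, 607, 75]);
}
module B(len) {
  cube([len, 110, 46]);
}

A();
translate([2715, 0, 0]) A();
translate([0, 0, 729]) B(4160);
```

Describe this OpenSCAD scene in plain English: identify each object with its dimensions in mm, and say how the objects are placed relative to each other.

A is a table with a 1445×733 mm rectangular top, 48 mm thick, top surface at z = 729 mm, supported by four 48×48 mm square legs, each inset 15 mm from the nearest pair of top edges, running from the floor. Four apron rails, 48 mm thick and 75 mm tall, run between adjacent legs with their top edges flush with the underside of the top and their outer faces flush with the legs' outer faces.

B is a rectangular beam 4160 mm long (x), 110 mm deep (y), 46 mm thick (z).

The beam spans the tops of two tables placed 1270 mm apart, resting at z = 729 mm.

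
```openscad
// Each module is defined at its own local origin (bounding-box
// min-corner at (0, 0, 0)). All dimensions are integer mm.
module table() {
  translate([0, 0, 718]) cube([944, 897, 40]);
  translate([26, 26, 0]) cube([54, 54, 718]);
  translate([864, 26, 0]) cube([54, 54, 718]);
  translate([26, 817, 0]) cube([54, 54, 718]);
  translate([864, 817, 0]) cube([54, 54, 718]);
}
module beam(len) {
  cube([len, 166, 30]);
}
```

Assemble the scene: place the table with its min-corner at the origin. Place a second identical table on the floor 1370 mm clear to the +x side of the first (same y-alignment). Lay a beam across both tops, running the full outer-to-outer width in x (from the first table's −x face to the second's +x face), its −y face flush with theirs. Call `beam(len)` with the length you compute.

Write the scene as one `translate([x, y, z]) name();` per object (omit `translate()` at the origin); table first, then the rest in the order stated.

table();
translate([2314, 0, 0]) table();
translate([0, 0, 758]) beam(3258);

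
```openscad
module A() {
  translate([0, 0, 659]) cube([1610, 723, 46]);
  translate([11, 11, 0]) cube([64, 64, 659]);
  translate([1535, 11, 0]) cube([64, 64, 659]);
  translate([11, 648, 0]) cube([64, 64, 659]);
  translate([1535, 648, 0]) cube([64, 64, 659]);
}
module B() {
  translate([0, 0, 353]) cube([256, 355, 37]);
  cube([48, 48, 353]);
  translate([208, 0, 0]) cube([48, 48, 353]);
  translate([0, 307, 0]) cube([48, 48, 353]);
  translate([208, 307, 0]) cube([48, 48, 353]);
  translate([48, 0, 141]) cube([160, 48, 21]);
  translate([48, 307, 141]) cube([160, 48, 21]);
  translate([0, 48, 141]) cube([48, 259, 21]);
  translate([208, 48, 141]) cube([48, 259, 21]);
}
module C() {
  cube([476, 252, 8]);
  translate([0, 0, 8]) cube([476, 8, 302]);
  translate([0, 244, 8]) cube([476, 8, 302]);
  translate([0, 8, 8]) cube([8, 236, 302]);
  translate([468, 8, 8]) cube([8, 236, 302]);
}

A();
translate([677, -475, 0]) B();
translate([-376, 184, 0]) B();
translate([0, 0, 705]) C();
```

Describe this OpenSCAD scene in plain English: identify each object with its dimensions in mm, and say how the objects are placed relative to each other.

A is a table: top 1610 mm (x) × 723 mm (y), 46 mm thick, upper face at z = 705 mm, on four 64×64 mm square legs, each inset 11 mm from the nearest pair of top edges, running from z = 0 to the bottom of the top.

B is a four-legged stool. The seat is 256×355 mm, 37 mm thick, top at z = 390 mm. It stands on four square legs, each 48×48 mm in cross-section, from z = 0 to the seat underside, each flush with a corner of the seat. Four stretchers, 48 mm wide and 21 mm tall, connect adjacent legs with their undersides at z = 141 mm, each running between the inner faces of the legs it joins and aligned with the legs' outer faces on the other axis.

C is an open-topped rectangular box: outside dimensions 476×252×310 mm, with a uniform wall and base thickness of 8 mm. The base is a full 476×252 slab on the floor; four walls sit on top of the base. The front and back walls (the −y and +y sides) span the full width; the two side walls fit between them.

Two stools sit around the table at the −y, −x sides. The open box is on top of the table.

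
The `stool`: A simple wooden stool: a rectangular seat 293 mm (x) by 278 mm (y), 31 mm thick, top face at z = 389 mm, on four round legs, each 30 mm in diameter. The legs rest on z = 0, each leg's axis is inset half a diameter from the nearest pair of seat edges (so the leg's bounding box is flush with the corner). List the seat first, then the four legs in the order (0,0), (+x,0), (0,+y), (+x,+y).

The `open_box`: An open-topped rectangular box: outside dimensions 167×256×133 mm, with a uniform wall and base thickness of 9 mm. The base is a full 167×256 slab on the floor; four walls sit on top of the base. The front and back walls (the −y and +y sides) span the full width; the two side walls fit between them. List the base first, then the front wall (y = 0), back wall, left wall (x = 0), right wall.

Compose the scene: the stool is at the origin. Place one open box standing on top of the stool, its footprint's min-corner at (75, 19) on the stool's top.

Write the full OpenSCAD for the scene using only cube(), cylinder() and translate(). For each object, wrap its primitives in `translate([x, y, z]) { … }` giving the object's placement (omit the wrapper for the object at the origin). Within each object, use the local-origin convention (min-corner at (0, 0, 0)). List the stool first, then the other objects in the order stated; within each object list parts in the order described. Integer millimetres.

translate([0, 0, 358]) cube([293, 278, 31]);
translate([15, 15, 0]) cylinder(h = 358, r = 15);
translate([278, 15, 0]) cylinder(h = 358, r = 15);
translate([15, 263, 0]) cylinder(h = 358, r = 15);
translate([278, 263, 0]) cylinder(h = 358, r = 15);
translate([75, 19, 389]) {
  cube([167, 256, 9]);
  translate([0, 0, 9]) cube([167, 9, 124]);
  translate([0, 247, 9]) cube([167, 9, 124]);
  translate([0, 9, 9]) cube([9, 238, 124]);
  translate([158, 9, 9]) cube([9, 238, 124]);
}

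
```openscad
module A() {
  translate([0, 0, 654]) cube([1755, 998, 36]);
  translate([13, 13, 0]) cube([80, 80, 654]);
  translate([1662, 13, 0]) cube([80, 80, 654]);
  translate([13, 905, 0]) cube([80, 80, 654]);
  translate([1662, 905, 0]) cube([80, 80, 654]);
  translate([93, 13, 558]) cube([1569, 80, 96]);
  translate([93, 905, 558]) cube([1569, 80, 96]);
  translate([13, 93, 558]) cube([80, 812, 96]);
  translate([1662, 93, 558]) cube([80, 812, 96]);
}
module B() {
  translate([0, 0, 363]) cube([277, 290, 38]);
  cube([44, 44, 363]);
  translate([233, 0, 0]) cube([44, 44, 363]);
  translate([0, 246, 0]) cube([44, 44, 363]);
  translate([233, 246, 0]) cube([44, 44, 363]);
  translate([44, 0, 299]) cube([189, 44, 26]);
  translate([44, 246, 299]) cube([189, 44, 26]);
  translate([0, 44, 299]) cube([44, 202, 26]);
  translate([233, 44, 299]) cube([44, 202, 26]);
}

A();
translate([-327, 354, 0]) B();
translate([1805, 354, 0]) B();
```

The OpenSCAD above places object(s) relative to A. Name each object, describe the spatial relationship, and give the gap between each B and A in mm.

Each stool's nearest face is 50 mm from the table's bounding box.

A is a table. B is a stool. Two stools sit around the table at the −x, +x sides. The gap between each stool and the table is 50 mm.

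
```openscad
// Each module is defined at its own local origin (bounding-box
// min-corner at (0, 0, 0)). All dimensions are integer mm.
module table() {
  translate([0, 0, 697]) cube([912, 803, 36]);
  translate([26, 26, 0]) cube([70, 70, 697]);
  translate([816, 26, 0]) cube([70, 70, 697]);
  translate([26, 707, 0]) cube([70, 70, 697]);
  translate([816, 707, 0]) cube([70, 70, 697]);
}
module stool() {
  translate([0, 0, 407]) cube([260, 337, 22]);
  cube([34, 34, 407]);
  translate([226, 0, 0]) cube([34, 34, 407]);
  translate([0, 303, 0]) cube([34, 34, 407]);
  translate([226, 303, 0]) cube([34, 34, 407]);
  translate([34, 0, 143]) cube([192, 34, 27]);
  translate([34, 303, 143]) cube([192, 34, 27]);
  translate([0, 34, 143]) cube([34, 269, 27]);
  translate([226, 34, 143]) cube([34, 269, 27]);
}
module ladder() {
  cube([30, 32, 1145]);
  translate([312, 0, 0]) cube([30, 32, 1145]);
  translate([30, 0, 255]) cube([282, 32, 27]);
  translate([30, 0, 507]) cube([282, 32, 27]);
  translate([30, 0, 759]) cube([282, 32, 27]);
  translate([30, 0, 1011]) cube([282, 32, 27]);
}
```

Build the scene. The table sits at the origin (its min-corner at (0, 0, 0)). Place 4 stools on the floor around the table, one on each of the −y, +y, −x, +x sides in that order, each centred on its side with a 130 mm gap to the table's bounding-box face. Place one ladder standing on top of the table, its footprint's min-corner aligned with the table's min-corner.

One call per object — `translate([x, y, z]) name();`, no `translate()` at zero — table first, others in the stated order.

table();
translate([326, -467, 0]) stool();
translate([326, 933, 0]) stool();
translate([-390, 233, 0]) stool();
translate([1042, 233, 0]) stool();
translate([0, 0, 733]) ladder();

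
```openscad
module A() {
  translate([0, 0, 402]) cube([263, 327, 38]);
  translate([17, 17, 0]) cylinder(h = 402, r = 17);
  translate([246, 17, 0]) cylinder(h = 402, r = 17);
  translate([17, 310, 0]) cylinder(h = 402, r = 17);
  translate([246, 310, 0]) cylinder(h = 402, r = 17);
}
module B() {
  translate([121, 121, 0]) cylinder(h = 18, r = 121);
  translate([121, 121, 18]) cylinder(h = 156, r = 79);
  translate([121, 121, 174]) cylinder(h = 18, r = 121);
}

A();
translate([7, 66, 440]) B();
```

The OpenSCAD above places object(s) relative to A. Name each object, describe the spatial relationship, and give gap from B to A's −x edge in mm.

A is a stool. B is a spool. The spool is on top of the stool. The gap from the spool to the stool's −x edge is 7 mm.

The spool's min-x is at 7; the stool's min-x is 0; gap = 7 mm.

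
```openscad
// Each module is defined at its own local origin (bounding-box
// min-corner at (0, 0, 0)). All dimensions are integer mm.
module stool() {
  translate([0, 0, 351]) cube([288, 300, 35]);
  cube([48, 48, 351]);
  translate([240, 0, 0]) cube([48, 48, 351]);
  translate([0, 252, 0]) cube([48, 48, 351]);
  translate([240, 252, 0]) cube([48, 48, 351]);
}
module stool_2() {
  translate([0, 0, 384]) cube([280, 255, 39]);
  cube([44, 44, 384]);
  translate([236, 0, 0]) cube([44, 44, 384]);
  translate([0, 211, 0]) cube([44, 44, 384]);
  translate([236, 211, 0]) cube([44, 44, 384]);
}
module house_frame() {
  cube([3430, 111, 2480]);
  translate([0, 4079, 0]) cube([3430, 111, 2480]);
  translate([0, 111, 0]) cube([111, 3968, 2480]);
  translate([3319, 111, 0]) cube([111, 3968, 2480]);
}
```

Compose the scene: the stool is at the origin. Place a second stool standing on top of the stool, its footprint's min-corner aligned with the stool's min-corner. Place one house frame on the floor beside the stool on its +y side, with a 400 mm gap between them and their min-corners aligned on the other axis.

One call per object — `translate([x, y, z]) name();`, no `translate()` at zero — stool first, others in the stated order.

stool();
translate([0, 0, 386]) stool_2();
translate([0, 700, 0]) house_frame();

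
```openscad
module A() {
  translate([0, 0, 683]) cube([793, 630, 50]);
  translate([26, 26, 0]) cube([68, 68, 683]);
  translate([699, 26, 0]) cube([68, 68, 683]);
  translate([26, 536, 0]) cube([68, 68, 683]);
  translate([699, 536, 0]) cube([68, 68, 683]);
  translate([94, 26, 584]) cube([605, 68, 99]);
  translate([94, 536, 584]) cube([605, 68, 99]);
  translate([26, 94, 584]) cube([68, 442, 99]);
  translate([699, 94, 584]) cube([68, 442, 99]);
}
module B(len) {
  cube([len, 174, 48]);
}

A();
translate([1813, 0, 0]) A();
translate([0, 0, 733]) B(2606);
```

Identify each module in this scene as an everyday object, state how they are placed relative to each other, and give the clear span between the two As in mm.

A is a table. B is a beam. A beam spans the tops of two tables. The clear span between the two tables is 1020 mm.

Second table starts at x = 1813; first ends at x = 793; clear span = 1813 − 793 = 1020 mm.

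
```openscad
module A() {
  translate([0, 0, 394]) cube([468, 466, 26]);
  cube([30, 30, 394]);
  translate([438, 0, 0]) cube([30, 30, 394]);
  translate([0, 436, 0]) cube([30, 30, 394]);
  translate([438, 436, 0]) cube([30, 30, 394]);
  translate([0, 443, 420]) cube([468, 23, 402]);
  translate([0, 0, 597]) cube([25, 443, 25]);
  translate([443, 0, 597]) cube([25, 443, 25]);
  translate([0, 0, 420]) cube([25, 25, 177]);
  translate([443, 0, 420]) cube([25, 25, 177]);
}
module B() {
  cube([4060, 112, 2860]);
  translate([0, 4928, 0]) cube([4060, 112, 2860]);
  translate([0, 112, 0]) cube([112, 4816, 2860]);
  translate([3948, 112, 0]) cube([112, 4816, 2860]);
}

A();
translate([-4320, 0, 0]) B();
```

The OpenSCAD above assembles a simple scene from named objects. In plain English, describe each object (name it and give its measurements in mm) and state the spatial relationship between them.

A is a chair. The seat is a 468×466×26 mm slab with its top at z = 420 mm, on four 30×30 mm corner legs (flush with the seat edges, standing on z = 0). A flat backrest 23 mm thick, 402 mm tall, spans the full seat width and rises from the seat top along its +y edge, rear face flush with the rear of the seat. Two armrests of 25×25 mm section run along each side from the seat's front edge to the front of the backrest, top faces 202 mm above the seat top and outer faces flush with the seat's x-edges; a 25×25 mm post under the front of each armrest stands on the seat at the front corner.

B is a box-shaped house frame (walls only): outside footprint 4060×5040 mm, wall height 2860 mm, wall thickness 112 mm. The two y-facing walls run the full x-width; the two x-facing walls fit between the inner faces of the y-facing walls.

The house frame is on the floor beside the chair on its −x side.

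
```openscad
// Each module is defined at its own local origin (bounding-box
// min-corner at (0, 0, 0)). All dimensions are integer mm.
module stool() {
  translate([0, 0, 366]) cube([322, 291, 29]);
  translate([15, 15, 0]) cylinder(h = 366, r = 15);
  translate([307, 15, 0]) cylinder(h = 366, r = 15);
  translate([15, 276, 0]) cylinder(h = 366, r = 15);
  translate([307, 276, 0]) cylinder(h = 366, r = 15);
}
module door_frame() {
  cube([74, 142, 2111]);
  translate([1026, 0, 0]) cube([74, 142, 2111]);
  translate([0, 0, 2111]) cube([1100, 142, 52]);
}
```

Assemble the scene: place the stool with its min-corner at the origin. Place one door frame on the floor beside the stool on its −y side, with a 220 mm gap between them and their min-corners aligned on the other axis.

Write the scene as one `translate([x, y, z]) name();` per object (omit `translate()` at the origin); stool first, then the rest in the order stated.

stool();
translate([0, -362, 0]) door_frame();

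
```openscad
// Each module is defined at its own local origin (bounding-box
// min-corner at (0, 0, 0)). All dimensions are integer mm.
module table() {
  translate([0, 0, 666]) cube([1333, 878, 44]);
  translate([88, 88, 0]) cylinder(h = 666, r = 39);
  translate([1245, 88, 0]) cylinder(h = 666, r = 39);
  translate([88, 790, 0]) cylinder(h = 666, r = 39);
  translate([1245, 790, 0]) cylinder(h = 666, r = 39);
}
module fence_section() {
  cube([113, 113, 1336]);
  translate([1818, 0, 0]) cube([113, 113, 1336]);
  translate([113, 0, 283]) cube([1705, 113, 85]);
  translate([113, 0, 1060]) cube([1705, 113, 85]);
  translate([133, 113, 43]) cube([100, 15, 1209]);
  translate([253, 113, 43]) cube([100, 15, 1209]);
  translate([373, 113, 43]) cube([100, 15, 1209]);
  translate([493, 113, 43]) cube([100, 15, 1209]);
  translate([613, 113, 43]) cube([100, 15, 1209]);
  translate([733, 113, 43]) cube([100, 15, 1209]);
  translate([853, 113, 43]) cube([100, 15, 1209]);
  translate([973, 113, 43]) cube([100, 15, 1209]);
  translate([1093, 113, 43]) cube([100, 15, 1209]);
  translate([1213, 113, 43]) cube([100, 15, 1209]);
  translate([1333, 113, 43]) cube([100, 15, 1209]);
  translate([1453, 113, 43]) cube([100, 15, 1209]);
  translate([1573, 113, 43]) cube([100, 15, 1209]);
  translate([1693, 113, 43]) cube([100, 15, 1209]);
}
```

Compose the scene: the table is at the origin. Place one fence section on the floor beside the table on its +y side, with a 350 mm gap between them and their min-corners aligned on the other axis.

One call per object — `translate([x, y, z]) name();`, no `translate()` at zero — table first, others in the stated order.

table();
translate([0, 1228, 0]) fence_section();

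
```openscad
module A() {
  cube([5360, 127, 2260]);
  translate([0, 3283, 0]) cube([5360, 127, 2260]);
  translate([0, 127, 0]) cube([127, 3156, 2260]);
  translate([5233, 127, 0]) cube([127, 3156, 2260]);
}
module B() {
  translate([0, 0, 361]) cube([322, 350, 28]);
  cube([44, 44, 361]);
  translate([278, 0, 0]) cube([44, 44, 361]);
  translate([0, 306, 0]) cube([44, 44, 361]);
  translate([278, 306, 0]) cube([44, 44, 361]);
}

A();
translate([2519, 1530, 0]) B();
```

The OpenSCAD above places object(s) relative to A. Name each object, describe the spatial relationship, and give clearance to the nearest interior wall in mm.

A is a house frame. B is a stool. The stool sits inside the house frame, centred. The clearance to the nearest interior wall is 1403 mm.

Clearances: x = 2392, y = 1403; minimum 1403 mm.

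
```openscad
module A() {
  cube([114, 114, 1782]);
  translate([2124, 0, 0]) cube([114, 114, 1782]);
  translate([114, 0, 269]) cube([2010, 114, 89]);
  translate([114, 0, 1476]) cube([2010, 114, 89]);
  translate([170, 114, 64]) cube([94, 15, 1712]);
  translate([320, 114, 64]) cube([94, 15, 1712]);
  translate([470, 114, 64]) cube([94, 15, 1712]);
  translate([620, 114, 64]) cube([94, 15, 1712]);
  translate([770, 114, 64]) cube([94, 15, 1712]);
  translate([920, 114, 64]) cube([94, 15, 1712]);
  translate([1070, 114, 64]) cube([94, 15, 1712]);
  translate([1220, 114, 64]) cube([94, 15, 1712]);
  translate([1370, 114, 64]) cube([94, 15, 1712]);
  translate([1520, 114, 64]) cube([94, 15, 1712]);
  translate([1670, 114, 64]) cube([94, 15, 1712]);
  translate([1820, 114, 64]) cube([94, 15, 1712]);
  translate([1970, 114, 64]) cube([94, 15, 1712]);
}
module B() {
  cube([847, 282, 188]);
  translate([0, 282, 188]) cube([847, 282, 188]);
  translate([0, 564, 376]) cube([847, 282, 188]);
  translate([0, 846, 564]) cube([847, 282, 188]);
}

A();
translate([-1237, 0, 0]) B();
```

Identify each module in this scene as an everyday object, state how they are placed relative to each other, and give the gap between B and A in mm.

The staircase's nearest face is 390 mm from the fence section's −x face.

A is a fence section. B is a staircase. The staircase is on the floor beside the fence section on its −x side. The gap between the staircase and the fence section is 390 mm.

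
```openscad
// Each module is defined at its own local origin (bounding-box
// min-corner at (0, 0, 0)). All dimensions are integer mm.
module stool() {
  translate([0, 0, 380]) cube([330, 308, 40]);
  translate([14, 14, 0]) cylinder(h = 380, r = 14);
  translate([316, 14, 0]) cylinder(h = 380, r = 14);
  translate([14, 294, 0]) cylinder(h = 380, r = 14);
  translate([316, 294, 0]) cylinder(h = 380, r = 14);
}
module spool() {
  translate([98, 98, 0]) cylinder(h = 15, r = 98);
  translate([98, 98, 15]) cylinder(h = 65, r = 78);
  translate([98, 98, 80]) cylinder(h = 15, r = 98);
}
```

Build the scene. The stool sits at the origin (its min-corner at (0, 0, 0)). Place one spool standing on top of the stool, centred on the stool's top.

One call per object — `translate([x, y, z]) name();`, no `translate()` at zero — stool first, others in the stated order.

stool();
translate([67, 56, 420]) spool();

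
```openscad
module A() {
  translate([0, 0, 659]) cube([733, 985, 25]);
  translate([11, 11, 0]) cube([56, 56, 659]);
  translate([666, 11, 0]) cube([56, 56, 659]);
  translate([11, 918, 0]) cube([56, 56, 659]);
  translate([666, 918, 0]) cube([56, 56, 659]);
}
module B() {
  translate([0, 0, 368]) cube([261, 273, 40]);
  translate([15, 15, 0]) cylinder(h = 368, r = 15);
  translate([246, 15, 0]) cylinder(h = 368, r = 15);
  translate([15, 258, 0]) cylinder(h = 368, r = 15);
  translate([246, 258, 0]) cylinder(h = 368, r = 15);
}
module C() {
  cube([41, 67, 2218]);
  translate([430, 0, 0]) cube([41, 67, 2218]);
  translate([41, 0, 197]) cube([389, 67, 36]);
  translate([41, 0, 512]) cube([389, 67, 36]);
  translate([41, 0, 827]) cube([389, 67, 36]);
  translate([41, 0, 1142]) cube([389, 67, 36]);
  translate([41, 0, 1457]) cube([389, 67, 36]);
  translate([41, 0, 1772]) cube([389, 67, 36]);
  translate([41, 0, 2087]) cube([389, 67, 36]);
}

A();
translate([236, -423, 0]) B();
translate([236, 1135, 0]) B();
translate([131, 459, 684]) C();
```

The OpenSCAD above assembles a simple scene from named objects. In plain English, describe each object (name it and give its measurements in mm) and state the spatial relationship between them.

A is a table: top 733 mm (x) × 985 mm (y), 25 mm thick, upper face at z = 684 mm, on four 56×56 mm square legs, each inset 11 mm from the nearest pair of top edges, running from z = 0 to the bottom of the top.

B is a four-legged stool. The seat is 261×273 mm, 40 mm thick, top at z = 408 mm. It stands on four round legs, each 30 mm in diameter, from z = 0 to the seat underside, each leg's axis is inset half a diameter from the nearest pair of seat edges (so the leg's bounding box is flush with the corner).

C is a straight ladder. Two 41×67 mm vertical rails, 2218 mm tall, stand 471 mm apart (outside-to-outside) with their front faces coplanar on the −y side. 7 rungs, each 67 mm deep and 36 mm tall, span between the inner faces of the rails, front faces flush with the rails. The lowest rung's underside is at z = 197 mm and rungs are spaced 315 mm apart (underside to underside).

Two stools sit around the table at the −y, +y sides. The ladder is on top of the table, centred.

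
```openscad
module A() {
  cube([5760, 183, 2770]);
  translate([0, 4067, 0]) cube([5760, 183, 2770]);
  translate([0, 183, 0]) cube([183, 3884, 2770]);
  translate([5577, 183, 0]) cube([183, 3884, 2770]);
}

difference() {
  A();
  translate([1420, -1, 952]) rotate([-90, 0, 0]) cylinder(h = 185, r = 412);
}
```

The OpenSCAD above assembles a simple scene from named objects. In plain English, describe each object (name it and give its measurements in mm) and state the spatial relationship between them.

A is a box-shaped house frame (walls only): outside footprint 5760×4250 mm, wall height 2770 mm, wall thickness 183 mm. The two y-facing walls run the full x-width; the two x-facing walls fit between the inner faces of the y-facing walls.

The house frame has a circular hole of radius 412 mm through its front wall, centred at (x = 1420, z = 952).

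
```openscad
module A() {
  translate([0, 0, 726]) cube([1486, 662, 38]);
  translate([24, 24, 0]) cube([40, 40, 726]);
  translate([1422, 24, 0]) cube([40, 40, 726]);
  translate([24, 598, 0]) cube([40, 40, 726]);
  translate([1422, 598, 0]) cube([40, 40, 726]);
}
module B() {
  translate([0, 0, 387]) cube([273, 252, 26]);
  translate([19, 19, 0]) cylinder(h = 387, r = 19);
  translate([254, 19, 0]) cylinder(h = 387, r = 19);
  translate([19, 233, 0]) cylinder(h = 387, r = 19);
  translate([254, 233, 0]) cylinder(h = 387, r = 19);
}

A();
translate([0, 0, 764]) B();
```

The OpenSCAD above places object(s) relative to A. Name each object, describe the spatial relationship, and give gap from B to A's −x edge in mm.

The stool's min-x is at 0; the table's min-x is 0; gap = 0 mm.

A is a table. B is a stool. The stool is on top of the table. The gap from the stool to the table's −x edge is 0 mm.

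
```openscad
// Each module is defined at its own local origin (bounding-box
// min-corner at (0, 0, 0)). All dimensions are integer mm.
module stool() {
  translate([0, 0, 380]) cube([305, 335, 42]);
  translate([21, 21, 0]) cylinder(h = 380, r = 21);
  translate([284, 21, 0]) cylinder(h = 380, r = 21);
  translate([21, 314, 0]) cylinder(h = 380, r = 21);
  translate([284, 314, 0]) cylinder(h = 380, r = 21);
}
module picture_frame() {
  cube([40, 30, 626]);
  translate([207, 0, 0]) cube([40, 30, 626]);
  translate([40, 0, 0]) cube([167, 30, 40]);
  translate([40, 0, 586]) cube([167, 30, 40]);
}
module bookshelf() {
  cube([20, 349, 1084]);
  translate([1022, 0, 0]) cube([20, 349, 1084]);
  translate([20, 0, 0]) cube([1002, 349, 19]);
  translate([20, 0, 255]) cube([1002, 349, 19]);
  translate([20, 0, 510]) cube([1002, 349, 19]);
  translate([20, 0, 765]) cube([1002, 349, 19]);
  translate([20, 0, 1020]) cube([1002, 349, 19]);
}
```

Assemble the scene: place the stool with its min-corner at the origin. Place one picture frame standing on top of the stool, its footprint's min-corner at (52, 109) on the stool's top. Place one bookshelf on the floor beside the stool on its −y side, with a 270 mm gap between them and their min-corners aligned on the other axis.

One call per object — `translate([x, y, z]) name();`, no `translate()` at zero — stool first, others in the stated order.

stool();
translate([52, 109, 422]) picture_frame();
translate([0, -619, 0]) bookshelf();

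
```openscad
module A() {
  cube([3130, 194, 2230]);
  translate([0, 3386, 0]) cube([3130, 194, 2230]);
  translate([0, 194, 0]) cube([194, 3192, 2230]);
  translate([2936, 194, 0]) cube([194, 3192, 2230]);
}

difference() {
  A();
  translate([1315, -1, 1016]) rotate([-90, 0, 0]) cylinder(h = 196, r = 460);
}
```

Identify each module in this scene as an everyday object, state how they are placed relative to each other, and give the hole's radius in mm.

The subtracted cylinder has r = 460 mm.

A is a house frame. The house frame has a circular hole through its front wall. The hole's radius is 460 mm.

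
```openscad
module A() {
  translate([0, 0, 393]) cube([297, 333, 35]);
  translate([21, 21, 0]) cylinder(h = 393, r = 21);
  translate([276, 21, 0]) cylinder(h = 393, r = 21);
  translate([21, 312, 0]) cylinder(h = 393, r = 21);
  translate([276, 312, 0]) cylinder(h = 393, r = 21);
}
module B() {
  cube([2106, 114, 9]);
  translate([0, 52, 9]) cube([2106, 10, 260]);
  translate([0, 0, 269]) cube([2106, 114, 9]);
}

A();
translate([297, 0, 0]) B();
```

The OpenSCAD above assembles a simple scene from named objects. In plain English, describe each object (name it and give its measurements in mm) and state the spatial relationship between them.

A is a four-legged stool. The seat is 297×333 mm, 35 mm thick, top at z = 428 mm. It stands on four round legs, each 42 mm in diameter, from z = 0 to the seat underside, each leg's axis is inset half a diameter from the nearest pair of seat edges (so the leg's bounding box is flush with the corner).

B is an I-beam lying along x, 2106 mm long. Overall section height 278 mm. Two flanges 114 mm wide (y) and 9 mm thick, one on the floor and one at the top; a web 10 mm thick runs between them, centred on the flange width.

The I-beam is against the stool's +x side, with their −y faces flush.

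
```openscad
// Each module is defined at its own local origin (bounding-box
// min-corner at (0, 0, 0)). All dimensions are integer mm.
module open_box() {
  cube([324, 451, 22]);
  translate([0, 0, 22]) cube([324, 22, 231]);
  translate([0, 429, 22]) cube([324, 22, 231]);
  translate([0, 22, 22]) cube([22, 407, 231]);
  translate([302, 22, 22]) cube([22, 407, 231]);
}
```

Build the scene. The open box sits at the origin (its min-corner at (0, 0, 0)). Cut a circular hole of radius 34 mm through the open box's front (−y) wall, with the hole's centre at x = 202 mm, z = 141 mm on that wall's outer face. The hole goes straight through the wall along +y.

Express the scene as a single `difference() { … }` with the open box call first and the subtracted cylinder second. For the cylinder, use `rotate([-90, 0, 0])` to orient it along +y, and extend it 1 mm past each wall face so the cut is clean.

difference() {
  open_box();
  translate([202, -1, 141]) rotate([-90, 0, 0]) cylinder(h = 24, r = 34);
}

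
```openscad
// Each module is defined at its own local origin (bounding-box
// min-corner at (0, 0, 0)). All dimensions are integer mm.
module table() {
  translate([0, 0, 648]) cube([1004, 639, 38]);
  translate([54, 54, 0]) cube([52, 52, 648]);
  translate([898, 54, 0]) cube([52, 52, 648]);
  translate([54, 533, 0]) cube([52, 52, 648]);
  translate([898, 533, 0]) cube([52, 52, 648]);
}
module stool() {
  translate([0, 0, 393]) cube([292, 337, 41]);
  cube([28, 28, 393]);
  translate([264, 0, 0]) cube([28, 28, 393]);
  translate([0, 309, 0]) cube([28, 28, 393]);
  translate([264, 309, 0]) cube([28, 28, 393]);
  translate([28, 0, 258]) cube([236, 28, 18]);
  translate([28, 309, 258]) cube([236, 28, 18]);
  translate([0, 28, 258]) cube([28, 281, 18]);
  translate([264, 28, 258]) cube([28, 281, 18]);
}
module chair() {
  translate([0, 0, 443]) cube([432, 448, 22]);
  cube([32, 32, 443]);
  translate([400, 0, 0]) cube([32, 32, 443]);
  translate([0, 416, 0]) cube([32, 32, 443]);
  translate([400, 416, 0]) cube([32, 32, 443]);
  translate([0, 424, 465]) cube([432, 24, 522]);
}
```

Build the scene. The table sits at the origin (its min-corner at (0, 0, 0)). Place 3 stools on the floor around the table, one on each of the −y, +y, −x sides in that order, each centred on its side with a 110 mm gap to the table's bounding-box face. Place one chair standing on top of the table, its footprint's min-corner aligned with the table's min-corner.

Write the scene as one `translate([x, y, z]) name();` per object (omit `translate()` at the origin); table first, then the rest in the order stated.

table();
translate([356, -447, 0]) stool();
translate([356, 749, 0]) stool();
translate([-402, 151, 0]) stool();
translate([0, 0, 686]) chair();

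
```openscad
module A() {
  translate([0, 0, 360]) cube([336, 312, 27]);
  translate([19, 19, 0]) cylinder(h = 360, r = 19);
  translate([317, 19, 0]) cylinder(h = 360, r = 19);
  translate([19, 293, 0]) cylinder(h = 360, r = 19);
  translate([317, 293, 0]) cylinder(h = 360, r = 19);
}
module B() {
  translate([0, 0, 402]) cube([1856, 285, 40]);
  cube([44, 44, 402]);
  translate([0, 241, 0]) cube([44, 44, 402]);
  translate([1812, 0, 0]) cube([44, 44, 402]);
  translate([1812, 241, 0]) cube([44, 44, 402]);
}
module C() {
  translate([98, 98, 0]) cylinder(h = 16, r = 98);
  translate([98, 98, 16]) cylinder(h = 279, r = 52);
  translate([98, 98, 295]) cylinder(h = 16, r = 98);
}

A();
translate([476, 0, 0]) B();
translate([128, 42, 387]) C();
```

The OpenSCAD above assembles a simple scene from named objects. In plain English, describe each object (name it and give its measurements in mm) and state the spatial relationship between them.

A is a four-legged stool. The seat is 336×312 mm, 27 mm thick, top at z = 387 mm. It stands on four round legs, each 38 mm in diameter, from z = 0 to the seat underside, each leg's axis is inset half a diameter from the nearest pair of seat edges (so the leg's bounding box is flush with the corner).

B is a long wooden bench with a 1856 mm (x) × 285 mm (y) seat, 40 mm thick, its top surface 442 mm above the floor. Four 44 mm square legs at the seat corners, flush with the edges, run from z = 0 to the seat underside.

C is a spool: two coaxial disc flanges of radius 98 mm and thickness 16 mm, joined by a core cylinder of radius 52 mm and height 279 mm. The lower flange rests on z = 0 and the three cylinders share a vertical axis.

The bench is on the floor beside the stool on its +x side. The spool is on top of the stool.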